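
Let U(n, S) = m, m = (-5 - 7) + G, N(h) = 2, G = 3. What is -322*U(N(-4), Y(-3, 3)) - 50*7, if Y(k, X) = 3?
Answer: 2548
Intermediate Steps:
m = -9 (m = (-5 - 7) + 3 = -12 + 3 = -9)
U(n, S) = -9
-322*U(N(-4), Y(-3, 3)) - 50*7 = -322*(-9) - 50*7 = 2898 - 350 = 2548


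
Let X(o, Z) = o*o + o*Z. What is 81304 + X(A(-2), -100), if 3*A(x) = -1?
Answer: 732037/9 ≈ 81338.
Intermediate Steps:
A(x) = -⅓ (A(x) = (⅓)*(-1) = -⅓)
X(o, Z) = o² + Z*o
81304 + X(A(-2), -100) = 81304 - (-100 - ⅓)/3 = 81304 - ⅓*(-301/3) = 81304 + 301/9 = 732037/9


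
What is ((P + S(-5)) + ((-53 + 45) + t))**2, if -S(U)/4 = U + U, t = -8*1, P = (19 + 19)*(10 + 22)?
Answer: 1537600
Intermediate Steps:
P = 1216 (P = 38*32 = 1216)
t = -8
S(U) = -8*U (S(U) = -4*(U + U) = -8*U)
((P + S(-5)) + ((-53 + 45) + t))**2 = ((1216 - 8*(-5)) + ((-53 + 45) - 8))**2 = ((1216 + 40) + (-8 - 8))**2 = (1256 - 16)**2 = 1240**2 = 1537600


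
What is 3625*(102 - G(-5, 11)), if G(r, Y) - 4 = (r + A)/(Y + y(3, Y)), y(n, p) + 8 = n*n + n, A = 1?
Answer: 1068650/3 ≈ 3.5622e+5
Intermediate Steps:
y(n, p) = -8 + n + n² (y(n, p) = -8 + (n*n + n) = -8 + (n² + n) = -8 + (n + n²) = -8 + n + n²)
G(r, Y) = 4 + (1 + r)/(4 + Y) (G(r, Y) = 4 + (r + 1)/(Y + (-8 + 3 + 3²)) = 4 + (1 + r)/(Y + (-8 + 3 + 9)) = 4 + (1 + r)/(Y + 4) = 4 + (1 + r)/(4 + Y))
3625*(102 - G(-5, 11)) = 3625*(102 - (17 - 5 + 4*11)/(4 + 11)) = 3625*(102 - (17 - 5 + 44)/15) = 3625*(102 - 56/15) = 3625*(1474/15) = 1068650/3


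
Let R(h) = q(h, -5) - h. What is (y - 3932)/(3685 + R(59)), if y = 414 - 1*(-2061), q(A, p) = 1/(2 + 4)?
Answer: -8742/21757 ≈ -0.40180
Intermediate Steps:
q(A, p) = ⅙ (q(A, p) = 1/6 = ⅙)
y = 2475 (y = 414 + 2061 = 2475)
R(h) = ⅙ - h
(y - 3932)/(3685 + R(59)) = (2475 - 3932)/(3685 + (⅙ - 1*59)) = -1457/(3685 + (⅙ - 59)) = -1457/(3685 - 353/6) = -1457/21757/6 = -1457*6/21757 = -8742/21757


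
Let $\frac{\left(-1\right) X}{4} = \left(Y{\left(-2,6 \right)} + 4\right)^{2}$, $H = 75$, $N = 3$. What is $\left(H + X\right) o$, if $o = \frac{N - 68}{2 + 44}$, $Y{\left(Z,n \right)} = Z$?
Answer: $- \frac{3835}{46} \approx -83.37$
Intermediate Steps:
$X = -16$ ($X = - 4 \left(-2 + 4\right)^{2} = - 4 \cdot 2^{2} = \left(-4\right) 4 = -16$)
$o = - \frac{65}{46}$ ($o = \frac{3 - 68}{2 + 44} = - \frac{65}{46} \approx -1.413$)
$\left(H + X\right) o = \left(75 - 16\right) \left(- \frac{65}{46}\right) = 59 \left(- \frac{65}{46}\right) = - \frac{3835}{46}$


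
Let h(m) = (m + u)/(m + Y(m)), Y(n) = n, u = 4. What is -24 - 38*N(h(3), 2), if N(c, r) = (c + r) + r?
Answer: -661/3 ≈ -220.33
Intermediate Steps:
h(m) = (4 + m)/(2*m) (h(m) = (m + 4)/(m + m) = (4 + m)/((2*m)) = (4 + m)*(1/(2*m)) = (4 + m)/(2*m))
N(c, r) = c + 2*r
-24 - 38*N(h(3), 2) = -24 - 38*((½)*(4 + 3)/3 + 2*2) = -24 - 38*((½)*(⅓)*7 + 4) = -24 - 38*(7/6 + 4) = -24 - 38*31/6 = -24 - 589/3 = -661/3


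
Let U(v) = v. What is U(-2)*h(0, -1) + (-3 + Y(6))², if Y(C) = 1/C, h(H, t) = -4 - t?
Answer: 505/36 ≈ 14.028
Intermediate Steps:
Y(C) = 1/C
U(-2)*h(0, -1) + (-3 + Y(6))² = -2*(-4 - 1*(-1)) + (-3 + 1/6)² = -2*(-4 + 1) + (-3 + ⅙)² = -2*(-3) + (-17/6)² = 6 + 289/36 = 505/36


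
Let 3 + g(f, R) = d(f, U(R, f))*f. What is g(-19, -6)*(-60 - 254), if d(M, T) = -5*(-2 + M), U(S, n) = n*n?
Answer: 627372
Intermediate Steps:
U(S, n) = n**2
d(M, T) = 10 - 5*M
g(f, R) = -3 + f*(10 - 5*f) (g(f, R) = -3 + (10 - 5*f)*f = -3 + f*(10 - 5*f))
g(-19, -6)*(-60 - 254) = (-3 - 5*(-19)*(-2 - 19))*(-60 - 254) = (-3 - 5*(-19)*(-21))*(-314) = (-3 - 1995)*(-314) = -1998*(-314) = 627372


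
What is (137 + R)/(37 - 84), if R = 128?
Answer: -265/47 ≈ -5.6383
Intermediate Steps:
(137 + R)/(37 - 84) = (137 + 128)/(37 - 84) = 265/(-47) = 265*(-1/47) = -265/47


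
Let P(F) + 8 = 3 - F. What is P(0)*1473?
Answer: -7365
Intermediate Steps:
P(F) = -5 - F (P(F) = -8 + (3 - F) = -5 - F)
P(0)*1473 = (-5 - 1*0)*1473 = (-5 + 0)*1473 = -5*1473 = -7365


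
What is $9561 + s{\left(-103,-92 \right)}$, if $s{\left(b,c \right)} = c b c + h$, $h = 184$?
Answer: $-862047$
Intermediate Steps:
$s{\left(b,c \right)} = 184 + b c^{2}$ ($s{\left(b,c \right)} = c b c + 184 = b c c + 184 = b c^{2} + 184 = 184 + b c^{2}$)
$9561 + s{\left(-103,-92 \right)} = 9561 + \left(184 - 103 \left(-92\right)^{2}\right) = 9561 + \left(184 - 871792\right) = 9561 - 871608 = -862047$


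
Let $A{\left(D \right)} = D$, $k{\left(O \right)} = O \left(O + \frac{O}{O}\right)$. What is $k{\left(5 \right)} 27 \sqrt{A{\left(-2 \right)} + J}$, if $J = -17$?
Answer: $810 i \sqrt{19} \approx 3530.7 i$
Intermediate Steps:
$k{\left(O \right)} = O \left(1 + O\right)$ ($k{\left(O \right)} = O \left(O + 1\right) = O \left(1 + O\right)$)
$k{\left(5 \right)} 27 \sqrt{A{\left(-2 \right)} + J} = 5 \left(1 + 5\right) 27 \sqrt{-2 - 17} = 5 \cdot 6 \cdot 27 \sqrt{-19} = 30 \cdot 27 i \sqrt{19} = 810 i \sqrt{19}$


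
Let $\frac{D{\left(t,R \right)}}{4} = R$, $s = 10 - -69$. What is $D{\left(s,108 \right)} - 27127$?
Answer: $-26695$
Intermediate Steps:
$s = 79$ ($s = 10 + 69 = 79$)
$D{\left(t,R \right)} = 4 R$
$D{\left(s,108 \right)} - 27127 = 4 \cdot 108 - 27127 = 432 - 27127 = -26695$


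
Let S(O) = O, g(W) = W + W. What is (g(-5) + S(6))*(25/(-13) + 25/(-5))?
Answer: 360/13 ≈ 27.692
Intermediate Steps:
g(W) = 2*W
(g(-5) + S(6))*(25/(-13) + 25/(-5)) = (2*(-5) + 6)*(25/(-13) + 25/(-5)) = (-10 + 6)*(25*(-1/13) + 25*(-1/5)) = -4*(-25/13 - 5) = -4*(-90/13) = 360/13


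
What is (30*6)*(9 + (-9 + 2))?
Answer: 360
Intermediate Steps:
(30*6)*(9 + (-9 + 2)) = 180*(9 - 7) = 180*2 = 360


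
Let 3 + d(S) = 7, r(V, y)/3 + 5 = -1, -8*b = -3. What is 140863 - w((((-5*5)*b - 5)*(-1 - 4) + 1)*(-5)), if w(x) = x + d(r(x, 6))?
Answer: 1129787/8 ≈ 1.4122e+5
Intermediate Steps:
b = 3/8 (b = -⅛*(-3) = 3/8 ≈ 0.37500)
r(V, y) = -18 (r(V, y) = -15 + 3*(-1) = -15 - 3 = -18)
d(S) = 4 (d(S) = -3 + 7 = 4)
w(x) = 4 + x (w(x) = x + 4 = 4 + x)
140863 - w((((-5*5)*b - 5)*(-1 - 4) + 1)*(-5)) = 140863 - (4 + ((-5*5*(3/8) - 5)*(-1 - 4) + 1)*(-5)) = 140863 - (4 + ((-25*3/8 - 5)*(-5) + 1)*(-5)) = 140863 - (4 + ((-75/8 - 5)*(-5) + 1)*(-5)) = 140863 - (4 + (-115/8*(-5) + 1)*(-5)) = 140863 - (4 + (575/8 + 1)*(-5)) = 140863 - (4 + (583/8)*(-5)) = 140863 - (4 - 2915/8) = 140863 - 1*(-2883/8) = 140863 + 2883/8 = 1129787/8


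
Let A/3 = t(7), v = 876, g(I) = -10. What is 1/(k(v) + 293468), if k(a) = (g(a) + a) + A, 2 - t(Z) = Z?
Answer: 1/294319 ≈ 3.3977e-6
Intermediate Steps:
t(Z) = 2 - Z
A = -15 (A = 3*(2 - 1*7) = 3*(2 - 7) = 3*(-5) = -15)
k(a) = -25 + a (k(a) = (-10 + a) - 15 = -25 + a)
1/(k(v) + 293468) = 1/((-25 + 876) + 293468) = 1/(851 + 293468) = 1/294319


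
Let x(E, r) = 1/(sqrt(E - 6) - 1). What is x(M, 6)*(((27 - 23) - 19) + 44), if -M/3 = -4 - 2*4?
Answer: 1 + sqrt(30) ≈ 6.4772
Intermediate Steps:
M = 36 (M = -3*(-4 - 2*4) = -3*(-4 - 8) = -3*(-12) = 36)
x(E, r) = 1/(-1 + sqrt(-6 + E)) (x(E, r) = 1/(sqrt(-6 + E) - 1) = 1/(-1 + sqrt(-6 + E)))
x(M, 6)*(((27 - 23) - 19) + 44) = (((27 - 23) - 19) + 44)/(-1 + sqrt(-6 + 36)) = ((4 - 19) + 44)/(-1 + sqrt(30)) = (-15 + 44)/(-1 + sqrt(30)) = 29/(-1 + sqrt(30))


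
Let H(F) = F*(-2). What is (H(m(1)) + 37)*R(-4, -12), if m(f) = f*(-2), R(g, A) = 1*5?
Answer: 205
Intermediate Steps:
R(g, A) = 5
m(f) = -2*f
H(F) = -2*F
(H(m(1)) + 37)*R(-4, -12) = (-(-4) + 37)*5 = (-2*(-2) + 37)*5 = (4 + 37)*5 = 41*5 = 205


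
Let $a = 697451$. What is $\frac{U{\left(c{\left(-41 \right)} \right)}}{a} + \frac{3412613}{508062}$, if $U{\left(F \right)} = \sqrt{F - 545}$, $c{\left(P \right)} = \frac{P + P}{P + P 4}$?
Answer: $\frac{3412613}{508062} + \frac{i \sqrt{13615}}{3487255} \approx 6.7169 + 3.346 \cdot 10^{-5} i$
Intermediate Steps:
$c{\left(P \right)} = \frac{2}{5}$ ($c{\left(P \right)} = \frac{2 P}{P + 4 P} = \frac{2 P}{5 P} = 2 P \frac{1}{5 P} = \frac{2}{5}$)
$U{\left(F \right)} = \sqrt{-545 + F}$
$\frac{U{\left(c{\left(-41 \right)} \right)}}{a} + \frac{3412613}{508062} = \frac{\sqrt{-545 + \frac{2}{5}}}{697451} + \frac{3412613}{508062} = \sqrt{- \frac{2723}{5}} \cdot \frac{1}{697451} + 3412613 \cdot \frac{1}{508062} = \frac{i \sqrt{13615}}{5} \cdot \frac{1}{697451} + \frac{3412613}{508062} = \frac{i \sqrt{13615}}{3487255} + \frac{3412613}{508062} = \frac{3412613}{508062} + \frac{i \sqrt{13615}}{3487255}$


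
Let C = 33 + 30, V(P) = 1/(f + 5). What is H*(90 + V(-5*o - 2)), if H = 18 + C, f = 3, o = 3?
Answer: 58401/8 ≈ 7300.1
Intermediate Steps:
V(P) = ⅛ (V(P) = 1/(3 + 5) = 1/8 = ⅛)
C = 63
H = 81 (H = 18 + 63 = 81)
H*(90 + V(-5*o - 2)) = 81*(90 + ⅛) = 81*(721/8) = 58401/8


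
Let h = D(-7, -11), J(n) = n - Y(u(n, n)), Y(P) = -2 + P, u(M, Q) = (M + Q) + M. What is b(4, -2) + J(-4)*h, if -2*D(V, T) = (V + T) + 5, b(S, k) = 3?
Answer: 68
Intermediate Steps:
u(M, Q) = Q + 2*M
D(V, T) = -5/2 - T/2 - V/2 (D(V, T) = -((V + T) + 5)/2 = -((T + V) + 5)/2 = -(5 + T + V)/2 = -5/2 - T/2 - V/2)
J(n) = 2 - 2*n (J(n) = n - (-2 + (n + 2*n)) = n - (-2 + 3*n) = n + (2 - 3*n) = 2 - 2*n)
h = 13/2 (h = -5/2 - ½*(-11) - ½*(-7) = -5/2 + 11/2 + 7/2 = 13/2 ≈ 6.5000)
b(4, -2) + J(-4)*h = 3 + (2 - 2*(-4))*(13/2) = 3 + (2 + 8)*(13/2) = 3 + 10*(13/2) = 3 + 65 = 68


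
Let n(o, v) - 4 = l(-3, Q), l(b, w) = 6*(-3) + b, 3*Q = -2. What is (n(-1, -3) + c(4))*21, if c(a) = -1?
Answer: -378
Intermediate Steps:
Q = -2/3 (Q = (1/3)*(-2) = -2/3 ≈ -0.66667)
l(b, w) = -18 + b
n(o, v) = -17 (n(o, v) = 4 + (-18 - 3) = 4 - 21 = -17)
(n(-1, -3) + c(4))*21 = (-17 - 1)*21 = -18*21 = -378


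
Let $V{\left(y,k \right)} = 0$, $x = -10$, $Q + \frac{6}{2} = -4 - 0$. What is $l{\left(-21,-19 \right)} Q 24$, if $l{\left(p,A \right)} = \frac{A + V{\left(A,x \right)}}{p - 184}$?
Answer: $- \frac{3192}{205} \approx -15.571$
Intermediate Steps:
$Q = -7$ ($Q = -3 - 4 = -7$)
$l{\left(p,A \right)} = \frac{A}{-184 + p}$ ($l{\left(p,A \right)} = \frac{A + 0}{p - 184} = \frac{A}{-184 + p}$)
$l{\left(-21,-19 \right)} Q 24 = - \frac{19}{-184 - 21} \left(\left(-7\right) 24\right) = - \frac{19}{-205} \left(-168\right) = \left(-19\right) \left(- \frac{1}{205}\right) \left(-168\right) = \frac{19}{205} \left(-168\right) = - \frac{3192}{205}$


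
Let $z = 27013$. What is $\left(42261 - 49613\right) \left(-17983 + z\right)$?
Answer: $-66388560$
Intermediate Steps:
$\left(42261 - 49613\right) \left(-17983 + z\right) = \left(42261 - 49613\right) \left(-17983 + 27013\right) = \left(-7352\right) 9030 = -66388560$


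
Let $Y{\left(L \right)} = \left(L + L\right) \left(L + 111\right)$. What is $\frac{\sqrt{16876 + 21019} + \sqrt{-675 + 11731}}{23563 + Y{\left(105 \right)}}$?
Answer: $\frac{\sqrt{37895}}{68923} + \frac{4 \sqrt{691}}{68923} \approx 0.00435$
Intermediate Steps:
$Y{\left(L \right)} = 2 L \left(111 + L\right)$
$\frac{\sqrt{16876 + 21019} + \sqrt{-675 + 11731}}{23563 + Y{\left(105 \right)}} = \frac{\sqrt{16876 + 21019} + \sqrt{-675 + 11731}}{23563 + 2 \cdot 105 \left(111 + 105\right)} = \frac{\sqrt{37895} + \sqrt{11056}}{23563 + 2 \cdot 105 \cdot 216} = \frac{\sqrt{37895} + 4 \sqrt{691}}{23563 + 45360} = \frac{\sqrt{37895} + 4 \sqrt{691}}{68923} = \left(\sqrt{37895} + 4 \sqrt{691}\right) \frac{1}{68923} = \frac{\sqrt{37895}}{68923} + \frac{4 \sqrt{691}}{68923}$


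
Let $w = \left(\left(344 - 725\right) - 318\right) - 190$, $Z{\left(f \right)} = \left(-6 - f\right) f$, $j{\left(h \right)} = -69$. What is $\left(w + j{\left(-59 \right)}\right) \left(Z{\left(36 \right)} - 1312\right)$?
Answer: $2705392$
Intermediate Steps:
$Z{\left(f \right)} = f \left(-6 - f\right)$
$w = -889$ ($w = \left(\left(344 - 725\right) - 318\right) - 190 = \left(-381 - 318\right) - 190 = -699 - 190 = -889$)
$\left(w + j{\left(-59 \right)}\right) \left(Z{\left(36 \right)} - 1312\right) = \left(-889 - 69\right) \left(\left(-1\right) 36 \left(6 + 36\right) - 1312\right) = - 958 \left(\left(-1\right) 36 \cdot 42 - 1312\right) = - 958 \left(-1512 - 1312\right) = \left(-958\right) \left(-2824\right) = 2705392$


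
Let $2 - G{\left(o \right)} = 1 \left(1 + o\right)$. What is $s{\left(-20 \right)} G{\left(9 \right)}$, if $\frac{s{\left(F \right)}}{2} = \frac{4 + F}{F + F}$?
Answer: $- \frac{32}{5} \approx -6.4$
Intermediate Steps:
$s{\left(F \right)} = \frac{4 + F}{F}$ ($s{\left(F \right)} = 2 \frac{4 + F}{F + F} = 2 \frac{4 + F}{2 F} = \frac{4 + F}{F}$)
$G{\left(o \right)} = 1 - o$ ($G{\left(o \right)} = 2 - 1 \left(1 + o\right) = 2 - \left(1 + o\right) = 1 - o$)
$s{\left(-20 \right)} G{\left(9 \right)} = \frac{4 - 20}{-20} \left(1 - 9\right) = \left(- \frac{1}{20}\right) \left(-16\right) \left(1 - 9\right) = \frac{4}{5} \left(-8\right) = - \frac{32}{5}$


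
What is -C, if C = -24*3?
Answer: 72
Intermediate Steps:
C = -72
-C = -1*(-72) = 72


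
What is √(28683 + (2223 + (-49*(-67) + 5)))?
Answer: √34194 ≈ 184.92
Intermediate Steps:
√(28683 + (2223 + (-49*(-67) + 5))) = √(28683 + (2223 + (3283 + 5))) = √(28683 + (2223 + 3288)) = √(28683 + 5511) = √34194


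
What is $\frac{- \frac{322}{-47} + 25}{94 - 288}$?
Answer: $- \frac{1497}{9118} \approx -0.16418$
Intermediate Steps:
$\frac{- \frac{322}{-47} + 25}{94 - 288} = \frac{\left(-322\right) \left(- \frac{1}{47}\right) + 25}{-194} = \left(\frac{322}{47} + 25\right) \left(- \frac{1}{194}\right) = \frac{1497}{47} \left(- \frac{1}{194}\right) = - \frac{1497}{9118}$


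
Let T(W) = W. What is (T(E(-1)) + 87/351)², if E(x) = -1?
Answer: 7744/13689 ≈ 0.56571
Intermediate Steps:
(T(E(-1)) + 87/351)² = (-1 + 87/351)² = (-1 + 87*(1/351))² = (-1 + 29/117)² = (-88/117)² = 7744/13689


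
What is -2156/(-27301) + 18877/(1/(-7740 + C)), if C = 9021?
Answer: 660177413693/27301 ≈ 2.4181e+7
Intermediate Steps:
-2156/(-27301) + 18877/(1/(-7740 + C)) = -2156/(-27301) + 18877/(1/(-7740 + 9021)) = -2156*(-1/27301) + 18877/(1/1281) = 2156/27301 + 18877/(1/1281) = 2156/27301 + 18877*1281 = 2156/27301 + 24181437 = 660177413693/27301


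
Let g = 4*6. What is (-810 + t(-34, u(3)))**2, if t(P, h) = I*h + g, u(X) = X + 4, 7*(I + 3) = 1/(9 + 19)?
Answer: 510534025/784 ≈ 6.5119e+5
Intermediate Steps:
I = -587/196 (I = -3 + 1/(7*(9 + 19)) = -3 + (1/7)/28 = -3 + (1/7)*(1/28) = -3 + 1/196 = -587/196 ≈ -2.9949)
u(X) = 4 + X
g = 24
t(P, h) = 24 - 587*h/196 (t(P, h) = -587*h/196 + 24 = 24 - 587*h/196)
(-810 + t(-34, u(3)))**2 = (-810 + (24 - 587*(4 + 3)/196))**2 = (-810 + (24 - 587/196*7))**2 = (-810 + (24 - 587/28))**2 = (-810 + 85/28)**2 = (-22595/28)**2 = 510534025/784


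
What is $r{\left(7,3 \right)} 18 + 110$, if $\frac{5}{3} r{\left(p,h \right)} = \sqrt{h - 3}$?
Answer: $110$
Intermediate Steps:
$r{\left(p,h \right)} = \frac{3 \sqrt{-3 + h}}{5}$ ($r{\left(p,h \right)} = \frac{3 \sqrt{h - 3}}{5} = \frac{3 \sqrt{-3 + h}}{5}$)
$r{\left(7,3 \right)} 18 + 110 = \frac{3 \sqrt{-3 + 3}}{5} \cdot 18 + 110 = \frac{3 \sqrt{0}}{5} \cdot 18 + 110 = \frac{3}{5} \cdot 0 \cdot 18 + 110 = 0 \cdot 18 + 110 = 0 + 110 = 110$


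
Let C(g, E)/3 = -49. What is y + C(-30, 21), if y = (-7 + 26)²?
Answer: 214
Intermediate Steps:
C(g, E) = -147 (C(g, E) = 3*(-49) = -147)
y = 361 (y = 19² = 361)
y + C(-30, 21) = 361 - 147 = 214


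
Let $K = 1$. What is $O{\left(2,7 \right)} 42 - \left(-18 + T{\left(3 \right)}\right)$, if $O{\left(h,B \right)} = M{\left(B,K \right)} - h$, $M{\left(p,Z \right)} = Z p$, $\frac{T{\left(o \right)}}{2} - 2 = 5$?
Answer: $214$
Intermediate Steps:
$T{\left(o \right)} = 14$ ($T{\left(o \right)} = 4 + 2 \cdot 5 = 4 + 10 = 14$)
$O{\left(h,B \right)} = B - h$ ($O{\left(h,B \right)} = 1 B - h = B - h$)
$O{\left(2,7 \right)} 42 - \left(-18 + T{\left(3 \right)}\right) = \left(7 - 2\right) 42 + \left(18 - 14\right) = 5 \cdot 42 + 4 = 210 + 4 = 214$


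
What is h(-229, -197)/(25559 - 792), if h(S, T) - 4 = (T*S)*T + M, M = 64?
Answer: -8887193/24767 ≈ -358.83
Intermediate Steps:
h(S, T) = 68 + S*T² (h(S, T) = 4 + ((T*S)*T + 64) = 4 + ((S*T)*T + 64) = 4 + (S*T² + 64) = 4 + (64 + S*T²) = 68 + S*T²)
h(-229, -197)/(25559 - 792) = (68 - 229*(-197)²)/(25559 - 792) = (68 - 229*38809)/24767 = (68 - 8887261)*(1/24767) = -8887193*1/24767 = -8887193/24767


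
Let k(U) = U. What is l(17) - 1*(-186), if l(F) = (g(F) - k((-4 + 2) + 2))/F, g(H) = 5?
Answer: 3167/17 ≈ 186.29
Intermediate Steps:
l(F) = 5/F (l(F) = (5 - ((-4 + 2) + 2))/F = (5 - (-2 + 2))/F = (5 - 1*0)/F = (5 + 0)/F = 5/F)
l(17) - 1*(-186) = 5/17 - 1*(-186) = 5*(1/17) + 186 = 5/17 + 186 = 3167/17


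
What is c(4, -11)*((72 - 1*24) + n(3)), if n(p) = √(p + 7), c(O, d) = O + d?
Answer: -336 - 7*√10 ≈ -358.14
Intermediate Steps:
n(p) = √(7 + p)
c(4, -11)*((72 - 1*24) + n(3)) = (4 - 11)*((72 - 1*24) + √(7 + 3)) = -7*((72 - 24) + √10) = -7*(48 + √10) = -336 - 7*√10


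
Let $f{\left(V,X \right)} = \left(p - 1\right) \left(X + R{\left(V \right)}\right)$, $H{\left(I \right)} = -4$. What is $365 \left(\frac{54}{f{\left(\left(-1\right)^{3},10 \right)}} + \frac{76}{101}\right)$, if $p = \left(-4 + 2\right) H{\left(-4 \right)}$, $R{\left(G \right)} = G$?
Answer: $\frac{415370}{707} \approx 587.51$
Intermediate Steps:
$p = 8$ ($p = \left(-4 + 2\right) \left(-4\right) = \left(-2\right) \left(-4\right) = 8$)
$f{\left(V,X \right)} = 7 V + 7 X$ ($f{\left(V,X \right)} = \left(8 - 1\right) \left(X + V\right) = 7 \left(V + X\right) = 7 V + 7 X$)
$365 \left(\frac{54}{f{\left(\left(-1\right)^{3},10 \right)}} + \frac{76}{101}\right) = 365 \left(\frac{54}{7 \left(-1\right)^{3} + 7 \cdot 10} + \frac{76}{101}\right) = 365 \left(\frac{54}{7 \left(-1\right) + 70} + 76 \cdot \frac{1}{101}\right) = 365 \left(\frac{54}{-7 + 70} + \frac{76}{101}\right) = 365 \left(\frac{54}{63} + \frac{76}{101}\right) = 365 \left(54 \cdot \frac{1}{63} + \frac{76}{101}\right) = 365 \left(\frac{6}{7} + \frac{76}{101}\right) = 365 \cdot \frac{1138}{707} = \frac{415370}{707}$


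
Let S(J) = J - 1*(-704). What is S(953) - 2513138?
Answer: -2511481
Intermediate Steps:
S(J) = 704 + J (S(J) = J + 704 = 704 + J)
S(953) - 2513138 = (704 + 953) - 2513138 = 1657 - 2513138 = -2511481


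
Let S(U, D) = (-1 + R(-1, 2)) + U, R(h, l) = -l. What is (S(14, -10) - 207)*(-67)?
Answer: 13132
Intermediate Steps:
S(U, D) = -3 + U (S(U, D) = (-1 - 1*2) + U = (-1 - 2) + U = -3 + U)
(S(14, -10) - 207)*(-67) = ((-3 + 14) - 207)*(-67) = (11 - 207)*(-67) = -196*(-67) = 13132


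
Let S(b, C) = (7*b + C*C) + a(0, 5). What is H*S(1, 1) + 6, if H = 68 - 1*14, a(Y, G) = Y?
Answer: 438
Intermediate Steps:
S(b, C) = C**2 + 7*b (S(b, C) = (7*b + C*C) + 0 = (7*b + C**2) + 0 = (C**2 + 7*b) + 0 = C**2 + 7*b)
H = 54 (H = 68 - 14 = 54)
H*S(1, 1) + 6 = 54*(1**2 + 7*1) + 6 = 54*(1 + 7) + 6 = 54*8 + 6 = 432 + 6 = 438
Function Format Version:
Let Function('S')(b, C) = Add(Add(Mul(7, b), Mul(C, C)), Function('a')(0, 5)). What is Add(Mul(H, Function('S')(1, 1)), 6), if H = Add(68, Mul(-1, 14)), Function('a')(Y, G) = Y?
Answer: 438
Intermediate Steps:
Function('S')(b, C) = Add(Pow(C, 2), Mul(7, b)) (Function('S')(b, C) = Add(Add(Mul(7, b), Mul(C, C)), 0) = Add(Add(Mul(7, b), Pow(C, 2)), 0) = Add(Add(Pow(C, 2), Mul(7, b)), 0) = Add(Pow(C, 2), Mul(7, b)))
H = 54 (H = Add(68, -14) = 54)
Add(Mul(H, Function('S')(1, 1)), 6) = Add(Mul(54, Add(Pow(1, 2), Mul(7, 1))), 6) = Add(Mul(54, Add(1, 7)), 6) = Add(Mul(54, 8), 6) = Add(432, 6) = 438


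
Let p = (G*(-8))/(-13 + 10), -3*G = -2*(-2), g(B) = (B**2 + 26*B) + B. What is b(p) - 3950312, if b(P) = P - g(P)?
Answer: -319968808/81 ≈ -3.9502e+6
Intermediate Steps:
g(B) = B**2 + 27*B
G = -4/3 (G = -(-2)*(-2)/3 = -1/3*4 = -4/3 ≈ -1.3333)
p = -32/9 (p = (-4/3*(-8))/(-13 + 10) = (32/3)/(-3) = (32/3)*(-1/3) = -32/9 ≈ -3.5556)
b(P) = P - P*(27 + P)
b(p) - 3950312 = -32*(-26 - 1*(-32/9))/9 - 3950312 = -32*(-26 + 32/9)/9 - 3950312 = -32/9*(-202/9) - 3950312 = 6464/81 - 3950312 = -319968808/81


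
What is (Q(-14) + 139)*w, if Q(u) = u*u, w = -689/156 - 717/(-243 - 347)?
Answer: -759311/708 ≈ -1072.5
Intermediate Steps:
w = -11333/3540 (w = -689*1/156 - 717/(-590) = -53/12 - 717*(-1/590) = -53/12 + 717/590 = -11333/3540 ≈ -3.2014)
Q(u) = u**2
(Q(-14) + 139)*w = ((-14)**2 + 139)*(-11333/3540) = (196 + 139)*(-11333/3540) = 335*(-11333/3540) = -759311/708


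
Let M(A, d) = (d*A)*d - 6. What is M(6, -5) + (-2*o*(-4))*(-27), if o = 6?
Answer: -1152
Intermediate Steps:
M(A, d) = -6 + A*d² (M(A, d) = (A*d)*d - 6 = A*d² - 6 = -6 + A*d²)
M(6, -5) + (-2*o*(-4))*(-27) = (-6 + 6*(-5)²) + (-2*6*(-4))*(-27) = (-6 + 6*25) - 12*(-4)*(-27) = (-6 + 150) + 48*(-27) = 144 - 1296 = -1152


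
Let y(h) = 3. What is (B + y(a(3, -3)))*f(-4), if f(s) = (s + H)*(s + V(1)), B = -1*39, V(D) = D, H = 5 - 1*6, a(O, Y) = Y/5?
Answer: -540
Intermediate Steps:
a(O, Y) = Y/5 (a(O, Y) = Y*(⅕) = Y/5)
H = -1 (H = 5 - 6 = -1)
B = -39
f(s) = (1 + s)*(-1 + s) (f(s) = (s - 1)*(s + 1) = (-1 + s)*(1 + s) = (1 + s)*(-1 + s))
(B + y(a(3, -3)))*f(-4) = (-39 + 3)*(-1 + (-4)²) = -36*(-1 + 16) = -36*15 = -540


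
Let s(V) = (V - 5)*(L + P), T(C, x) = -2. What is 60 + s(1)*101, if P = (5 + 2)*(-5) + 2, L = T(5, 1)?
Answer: 14200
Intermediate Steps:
L = -2
P = -33 (P = 7*(-5) + 2 = -35 + 2 = -33)
s(V) = 175 - 35*V (s(V) = (V - 5)*(-2 - 33) = (-5 + V)*(-35) = 175 - 35*V)
60 + s(1)*101 = 60 + (175 - 35*1)*101 = 60 + (175 - 35)*101 = 60 + 140*101 = 60 + 14140 = 14200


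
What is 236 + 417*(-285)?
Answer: -118609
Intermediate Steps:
236 + 417*(-285) = 236 - 118845 = -118609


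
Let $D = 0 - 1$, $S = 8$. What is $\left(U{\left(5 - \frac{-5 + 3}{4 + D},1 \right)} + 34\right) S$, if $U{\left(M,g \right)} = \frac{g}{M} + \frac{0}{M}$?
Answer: $\frac{4648}{17} \approx 273.41$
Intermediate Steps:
$D = -1$
$U{\left(M,g \right)} = \frac{g}{M}$ ($U{\left(M,g \right)} = \frac{g}{M} + 0 = \frac{g}{M}$)
$\left(U{\left(5 - \frac{-5 + 3}{4 + D},1 \right)} + 34\right) S = \left(1 \frac{1}{5 - \frac{-5 + 3}{4 - 1}} + 34\right) 8 = \left(1 \frac{1}{5 - - \frac{2}{3}} + 34\right) 8 = \left(1 \frac{1}{5 + \frac{2}{3}} + 34\right) 8 = \left(1 \frac{1}{\frac{17}{3}} + 34\right) 8 = \left(1 \cdot \frac{3}{17} + 34\right) 8 = \left(\frac{3}{17} + 34\right) 8 = \frac{581}{17} \cdot 8 = \frac{4648}{17}$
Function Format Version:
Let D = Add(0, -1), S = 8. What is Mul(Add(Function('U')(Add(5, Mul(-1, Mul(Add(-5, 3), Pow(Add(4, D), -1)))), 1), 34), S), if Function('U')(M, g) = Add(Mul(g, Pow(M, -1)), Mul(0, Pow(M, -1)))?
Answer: Rational(4648, 17) ≈ 273.41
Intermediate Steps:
D = -1
Function('U')(M, g) = Mul(g, Pow(M, -1)) (Function('U')(M, g) = Add(Mul(g, Pow(M, -1)), 0) = Mul(g, Pow(M, -1)))
Mul(Add(Function('U')(Add(5, Mul(-1, Mul(Add(-5, 3), Pow(Add(4, D), -1)))), 1), 34), S) = Mul(Add(Mul(1, Pow(Add(5, Mul(-1, Mul(Add(-5, 3), Pow(Add(4, -1), -1)))), -1)), 34), 8) = Mul(Add(Mul(1, Pow(Add(5, Mul(-1, Mul(-2, Pow(3, -1)))), -1)), 34), 8) = Mul(Add(Mul(1, Pow(Add(5, Mul(-1, Mul(-2, Rational(1, 3)))), -1)), 34), 8) = Mul(Add(Mul(1, Pow(Add(5, Mul(-1, Rational(-2, 3))), -1)), 34), 8) = Mul(Add(Mul(1, Pow(Add(5, Rational(2, 3)), -1)), 34), 8) = Mul(Add(Mul(1, Pow(Rational(17, 3), -1)), 34), 8) = Mul(Add(Mul(1, Rational(3, 17)), 34), 8) = Mul(Add(Rational(3, 17), 34), 8) = Mul(Rational(581, 17), 8) = Rational(4648, 17)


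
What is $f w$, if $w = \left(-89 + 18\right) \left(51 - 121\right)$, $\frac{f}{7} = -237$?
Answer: $-8245230$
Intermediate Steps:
$f = -1659$ ($f = 7 \left(-237\right) = -1659$)
$w = 4970$ ($w = \left(-71\right) \left(-70\right) = 4970$)
$f w = \left(-1659\right) 4970 = -8245230$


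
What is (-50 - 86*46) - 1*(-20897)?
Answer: 16891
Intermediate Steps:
(-50 - 86*46) - 1*(-20897) = (-50 - 3956) + 20897 = -4006 + 20897 = 16891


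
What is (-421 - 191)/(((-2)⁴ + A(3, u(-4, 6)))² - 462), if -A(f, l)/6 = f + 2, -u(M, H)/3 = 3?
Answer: 306/133 ≈ 2.3008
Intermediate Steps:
u(M, H) = -9 (u(M, H) = -3*3 = -9)
A(f, l) = -12 - 6*f (A(f, l) = -6*(f + 2) = -6*(2 + f) = -12 - 6*f)
(-421 - 191)/(((-2)⁴ + A(3, u(-4, 6)))² - 462) = (-421 - 191)/(((-2)⁴ + (-12 - 6*3))² - 462) = -612/((16 + (-12 - 18))² - 462) = -612/((16 - 30)² - 462) = -612/((-14)² - 462) = -612/(196 - 462) = -612/(-266) = -612*(-1/266) = 306/133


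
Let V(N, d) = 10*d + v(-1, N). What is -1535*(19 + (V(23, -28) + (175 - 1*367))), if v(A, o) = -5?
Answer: 703030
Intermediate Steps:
V(N, d) = -5 + 10*d (V(N, d) = 10*d - 5 = -5 + 10*d)
-1535*(19 + (V(23, -28) + (175 - 1*367))) = -1535*(19 + ((-5 + 10*(-28)) + (175 - 1*367))) = -1535*(19 + ((-5 - 280) + (175 - 367))) = -1535*(19 + (-285 - 192)) = -1535*(19 - 477) = -1535*(-458) = 703030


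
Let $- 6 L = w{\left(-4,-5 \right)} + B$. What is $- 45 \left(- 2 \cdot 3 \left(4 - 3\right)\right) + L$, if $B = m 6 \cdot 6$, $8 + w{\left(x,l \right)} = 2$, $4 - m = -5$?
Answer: $217$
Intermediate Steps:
$m = 9$ ($m = 4 - -5 = 4 + 5 = 9$)
$w{\left(x,l \right)} = -6$ ($w{\left(x,l \right)} = -8 + 2 = -6$)
$B = 324$ ($B = 9 \cdot 6 \cdot 6 = 54 \cdot 6 = 324$)
$L = -53$ ($L = - \frac{-6 + 324}{6} = \left(- \frac{1}{6}\right) 318 = -53$)
$- 45 \left(- 2 \cdot 3 \left(4 - 3\right)\right) + L = - 45 \left(- 2 \cdot 3 \left(4 - 3\right)\right) - 53 = - 45 \left(- 2 \cdot 3 \cdot 1\right) - 53 = - 45 \left(\left(-2\right) 3\right) - 53 = \left(-45\right) \left(-6\right) - 53 = 270 - 53 = 217$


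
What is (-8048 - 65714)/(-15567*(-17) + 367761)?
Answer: -36881/316200 ≈ -0.11664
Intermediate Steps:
(-8048 - 65714)/(-15567*(-17) + 367761) = -73762/(264639 + 367761) = -73762/632400 = -73762*1/632400 = -36881/316200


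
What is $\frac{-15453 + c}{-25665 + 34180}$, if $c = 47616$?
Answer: $\frac{32163}{8515} \approx 3.7772$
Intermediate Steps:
$\frac{-15453 + c}{-25665 + 34180} = \frac{-15453 + 47616}{-25665 + 34180} = \frac{32163}{8515}$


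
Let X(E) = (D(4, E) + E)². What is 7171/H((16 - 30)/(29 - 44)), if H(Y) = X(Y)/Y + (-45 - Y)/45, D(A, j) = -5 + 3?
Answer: 33882975/937 ≈ 36161.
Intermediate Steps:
D(A, j) = -2
X(E) = (-2 + E)²
H(Y) = -1 - Y/45 + (-2 + Y)²/Y (H(Y) = (-2 + Y)²/Y + (-45 - Y)/45 = (-2 + Y)²/Y + (-45 - Y)*(1/45) = (-2 + Y)²/Y + (-1 - Y/45) = -1 - Y/45 + (-2 + Y)²/Y)
7171/H((16 - 30)/(29 - 44)) = 7171/(-5 + 4/(((16 - 30)/(29 - 44))) + 44*((16 - 30)/(29 - 44))/45) = 7171/(-5 + 4/((-14/(-15))) + 44*(-14/(-15))/45) = 7171/(-5 + 4/((-14*(-1/15))) + 44*(-14*(-1/15))/45) = 7171/(-5 + 4/(14/15) + (44/45)*(14/15)) = 7171/(-5 + 4*(15/14) + 616/675) = 7171/(-5 + 30/7 + 616/675) = 7171/(937/4725) = 7171*(4725/937) = 33882975/937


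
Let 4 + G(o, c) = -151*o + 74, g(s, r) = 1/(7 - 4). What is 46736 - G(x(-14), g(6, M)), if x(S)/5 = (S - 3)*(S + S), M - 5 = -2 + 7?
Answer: 406046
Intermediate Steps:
M = 10 (M = 5 + (-2 + 7) = 5 + 5 = 10)
g(s, r) = 1/3
x(S) = 10*S*(-3 + S) (x(S) = 5*((S - 3)*(S + S)) = 5*((-3 + S)*(2*S)) = 5*(2*S*(-3 + S)) = 10*S*(-3 + S))
G(o, c) = 70 - 151*o (G(o, c) = -4 + (-151*o + 74) = -4 + (74 - 151*o) = 70 - 151*o)
46736 - G(x(-14), g(6, M)) = 46736 - (70 - 1510*(-14)*(-3 - 14)) = 46736 - (70 - 1510*(-14)*(-17)) = 46736 - (70 - 151*2380) = 46736 - (70 - 359380) = 46736 - 1*(-359310) = 46736 + 359310 = 406046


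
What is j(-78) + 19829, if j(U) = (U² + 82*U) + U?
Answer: 19439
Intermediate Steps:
j(U) = U² + 83*U
j(-78) + 19829 = -78*(83 - 78) + 19829 = -78*5 + 19829 = -390 + 19829 = 19439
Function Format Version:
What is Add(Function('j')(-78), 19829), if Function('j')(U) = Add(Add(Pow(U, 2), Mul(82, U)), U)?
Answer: 19439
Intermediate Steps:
Function('j')(U) = Add(Pow(U, 2), Mul(83, U))
Add(Function('j')(-78), 19829) = Add(Mul(-78, Add(83, -78)), 19829) = Add(Mul(-78, 5), 19829) = Add(-390, 19829) = 19439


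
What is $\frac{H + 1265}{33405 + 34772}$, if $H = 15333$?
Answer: $\frac{16598}{68177} \approx 0.24345$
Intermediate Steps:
$\frac{H + 1265}{33405 + 34772} = \frac{15333 + 1265}{33405 + 34772} = \frac{16598}{68177}$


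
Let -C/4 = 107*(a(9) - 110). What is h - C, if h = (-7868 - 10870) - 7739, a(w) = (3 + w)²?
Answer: -11925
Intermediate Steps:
h = -26477 (h = -18738 - 7739 = -26477)
C = -14552 (C = -428*((3 + 9)² - 110) = -428*(12² - 110) = -428*(144 - 110) = -428*34 = -4*3638 = -14552)
h - C = -26477 - 1*(-14552) = -26477 + 14552 = -11925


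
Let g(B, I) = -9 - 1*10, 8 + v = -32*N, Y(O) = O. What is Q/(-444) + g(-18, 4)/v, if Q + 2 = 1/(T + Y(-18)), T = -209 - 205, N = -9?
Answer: -425269/6713280 ≈ -0.063347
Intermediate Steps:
T = -414
v = 280 (v = -8 - 32*(-9) = -8 + 288 = 280)
g(B, I) = -19 (g(B, I) = -9 - 10 = -19)
Q = -865/432 (Q = -2 + 1/(-414 - 18) = -2 + 1/(-432) = -2 - 1/432 = -865/432 ≈ -2.0023)
Q/(-444) + g(-18, 4)/v = -865/432/(-444) - 19/280 = -865/432*(-1/444) - 19*1/280 = 865/191808 - 19/280 = -425269/6713280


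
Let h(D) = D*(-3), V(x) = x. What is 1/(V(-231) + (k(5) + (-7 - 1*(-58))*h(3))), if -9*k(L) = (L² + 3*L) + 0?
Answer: -9/6250 ≈ -0.0014400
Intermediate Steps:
h(D) = -3*D
k(L) = -L/3 - L²/9 (k(L) = -((L² + 3*L) + 0)/9 = -(L² + 3*L)/9 = -L/3 - L²/9)
1/(V(-231) + (k(5) + (-7 - 1*(-58))*h(3))) = 1/(-231 + (-⅑*5*(3 + 5) + (-7 - 1*(-58))*(-3*3))) = 1/(-231 + (-⅑*5*8 + (-7 + 58)*(-9))) = 1/(-231 + (-40/9 + 51*(-9))) = 1/(-231 + (-40/9 - 459)) = 1/(-231 - 4171/9) = 1/(-6250/9) = -9/6250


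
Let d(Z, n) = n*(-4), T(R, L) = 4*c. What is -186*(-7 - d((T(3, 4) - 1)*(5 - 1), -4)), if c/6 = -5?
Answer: 4278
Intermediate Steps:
c = -30 (c = 6*(-5) = -30)
T(R, L) = -120 (T(R, L) = 4*(-30) = -120)
d(Z, n) = -4*n
-186*(-7 - d((T(3, 4) - 1)*(5 - 1), -4)) = -186*(-7 - (-4)*(-4)) = -186*(-7 - 1*16) = -186*(-7 - 16) = -186*(-23) = 4278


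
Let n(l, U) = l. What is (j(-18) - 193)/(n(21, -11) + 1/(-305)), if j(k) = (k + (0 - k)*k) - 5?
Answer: -41175/1601 ≈ -25.718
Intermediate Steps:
j(k) = -5 + k - k² (j(k) = (k + (-k)*k) - 5 = (k - k²) - 5 = -5 + k - k²)
(j(-18) - 193)/(n(21, -11) + 1/(-305)) = ((-5 - 18 - 1*(-18)²) - 193)/(21 + 1/(-305)) = ((-5 - 18 - 1*324) - 193)/(21 - 1/305) = ((-5 - 18 - 324) - 193)/(6404/305) = (-347 - 193)*(305/6404) = -540*305/6404 = -41175/1601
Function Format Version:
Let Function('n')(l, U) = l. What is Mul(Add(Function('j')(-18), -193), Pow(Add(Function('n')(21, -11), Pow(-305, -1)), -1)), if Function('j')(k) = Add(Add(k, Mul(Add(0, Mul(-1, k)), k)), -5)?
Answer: Rational(-41175, 1601) ≈ -25.718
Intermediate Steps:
Function('j')(k) = Add(-5, k, Mul(-1, Pow(k, 2))) (Function('j')(k) = Add(Add(k, Mul(Mul(-1, k), k)), -5) = Add(Add(k, Mul(-1, Pow(k, 2))), -5) = Add(-5, k, Mul(-1, Pow(k, 2))))
Mul(Add(Function('j')(-18), -193), Pow(Add(Function('n')(21, -11), Pow(-305, -1)), -1)) = Mul(Add(Add(-5, -18, Mul(-1, Pow(-18, 2))), -193), Pow(Add(21, Pow(-305, -1)), -1)) = Mul(Add(Add(-5, -18, Mul(-1, 324)), -193), Pow(Add(21, Rational(-1, 305)), -1)) = Mul(Add(Add(-5, -18, -324), -193), Pow(Rational(6404, 305), -1)) = Mul(Add(-347, -193), Rational(305, 6404)) = Mul(-540, Rational(305, 6404)) = Rational(-41175, 1601)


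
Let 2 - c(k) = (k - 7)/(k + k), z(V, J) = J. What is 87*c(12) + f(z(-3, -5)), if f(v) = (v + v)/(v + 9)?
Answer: 1227/8 ≈ 153.38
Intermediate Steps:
c(k) = 2 - (-7 + k)/(2*k) (c(k) = 2 - (k - 7)/(k + k) = 2 - (-7 + k)/(2*k))
f(v) = 2*v/(9 + v) (f(v) = (2*v)/(9 + v) = 2*v/(9 + v))
87*c(12) + f(z(-3, -5)) = 87*((½)*(7 + 3*12)/12) + 2*(-5)/(9 - 5) = 87*((½)*(1/12)*(7 + 36)) + 2*(-5)/4 = 87*((½)*(1/12)*43) + 2*(-5)*(¼) = 87*(43/24) - 5/2 = 1247/8 - 5/2 = 1227/8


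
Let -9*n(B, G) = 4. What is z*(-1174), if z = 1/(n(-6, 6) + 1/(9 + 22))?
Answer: 327546/115 ≈ 2848.2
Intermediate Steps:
n(B, G) = -4/9 (n(B, G) = -⅑*4 = -4/9)
z = -279/115 (z = 1/(-4/9 + 1/(9 + 22)) = 1/(-4/9 + 1/31) = 1/(-115/279) = -279/115 ≈ -2.4261)
z*(-1174) = -279/115*(-1174) = 327546/115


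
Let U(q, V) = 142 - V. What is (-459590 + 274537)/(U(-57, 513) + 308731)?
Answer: -185053/308360 ≈ -0.60012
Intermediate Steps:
(-459590 + 274537)/(U(-57, 513) + 308731) = (-459590 + 274537)/((142 - 1*513) + 308731) = -185053/((142 - 513) + 308731) = -185053/(-371 + 308731) = -185053/308360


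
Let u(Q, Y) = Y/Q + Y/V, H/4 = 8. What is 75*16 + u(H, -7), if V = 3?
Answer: 114955/96 ≈ 1197.4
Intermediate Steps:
H = 32 (H = 4*8 = 32)
u(Q, Y) = Y/3 + Y/Q (u(Q, Y) = Y/Q + Y/3 = Y/3 + Y/Q)
75*16 + u(H, -7) = 75*16 + ((⅓)*(-7) - 7/32) = 1200 + (-7/3 - 7*1/32) = 1200 + (-7/3 - 7/32) = 1200 - 245/96 = 114955/96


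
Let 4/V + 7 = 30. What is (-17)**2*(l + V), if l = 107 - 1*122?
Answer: -98549/23 ≈ -4284.7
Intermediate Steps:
V = 4/23 (V = 4/(-7 + 30) = 4/23 ≈ 0.17391)
l = -15 (l = 107 - 122 = -15)
(-17)**2*(l + V) = (-17)**2*(-15 + 4/23) = 289*(-341/23) = -98549/23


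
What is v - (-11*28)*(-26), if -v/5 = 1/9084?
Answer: -72744677/9084 ≈ -8008.0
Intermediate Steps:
v = -5/9084 ≈ -0.00055042
v - (-11*28)*(-26) = -5/9084 - (-11*28)*(-26) = -5/9084 - (-308)*(-26) = -5/9084 - 1*8008 = -5/9084 - 8008 = -72744677/9084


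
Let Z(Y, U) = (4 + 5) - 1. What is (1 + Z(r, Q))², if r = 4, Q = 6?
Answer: 81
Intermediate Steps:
Z(Y, U) = 8 (Z(Y, U) = 9 - 1 = 8)
(1 + Z(r, Q))² = (1 + 8)² = 9² = 81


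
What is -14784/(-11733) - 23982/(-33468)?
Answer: 43120651/21815558 ≈ 1.9766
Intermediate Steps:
-14784/(-11733) - 23982/(-33468) = -14784*(-1/11733) - 23982*(-1/33468) = 4928/3911 + 3997/5578 = 43120651/21815558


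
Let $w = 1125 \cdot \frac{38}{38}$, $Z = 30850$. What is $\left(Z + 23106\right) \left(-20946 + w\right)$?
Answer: $-1069461876$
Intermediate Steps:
$w = 1125$ ($w = 1125 \cdot 38 \cdot \frac{1}{38} = 1125 \cdot 1 = 1125$)
$\left(Z + 23106\right) \left(-20946 + w\right) = \left(30850 + 23106\right) \left(-20946 + 1125\right) = 53956 \left(-19821\right) = -1069461876$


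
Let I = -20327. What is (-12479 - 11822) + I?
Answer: -44628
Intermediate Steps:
(-12479 - 11822) + I = (-12479 - 11822) - 20327 = -24301 - 20327 = -44628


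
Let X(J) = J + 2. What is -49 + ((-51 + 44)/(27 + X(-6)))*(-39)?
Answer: -854/23 ≈ -37.130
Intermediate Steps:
X(J) = 2 + J
-49 + ((-51 + 44)/(27 + X(-6)))*(-39) = -49 + ((-51 + 44)/(27 + (2 - 6)))*(-39) = -49 - 7/(27 - 4)*(-39) = -49 - 7/23*(-39) = -49 + 273/23 = -854/23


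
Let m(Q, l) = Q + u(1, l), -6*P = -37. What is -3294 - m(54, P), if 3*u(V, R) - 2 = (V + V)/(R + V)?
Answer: -431990/129 ≈ -3348.8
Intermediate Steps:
P = 37/6 (P = -1/6*(-37) = 37/6 ≈ 6.1667)
u(V, R) = 2/3 + 2*V/(3*(R + V)) (u(V, R) = 2/3 + ((V + V)/(R + V))/3 = 2/3 + ((2*V)/(R + V))/3 = 2/3 + (2*V/(R + V))/3 = 2/3 + 2*V/(3*(R + V)))
m(Q, l) = Q + 2*(2 + l)/(3*(1 + l)) (m(Q, l) = Q + 2*(l + 2*1)/(3*(l + 1)) = Q + 2*(l + 2)/(3*(1 + l)) = Q + 2*(2 + l)/(3*(1 + l)))
-3294 - m(54, P) = -3294 - (4 + 2*(37/6) + 3*54*(1 + 37/6))/(3*(1 + 37/6)) = -3294 - (4 + 37/3 + 3*54*(43/6))/(3*43/6) = -3294 - 6*(4 + 37/3 + 1161)/(3*43) = -3294 - 6*3532/(3*43*3) = -3294 - 1*7064/129 = -3294 - 7064/129 = -431990/129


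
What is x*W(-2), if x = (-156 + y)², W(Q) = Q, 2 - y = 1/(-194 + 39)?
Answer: -1139458322/24025 ≈ -47428.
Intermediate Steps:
y = 311/155 (y = 2 - 1/(-194 + 39) = 2 - 1/(-155) = 2 - 1*(-1/155) = 2 + 1/155 = 311/155 ≈ 2.0065)
x = 569729161/24025 (x = (-156 + 311/155)² = (-23869/155)² = 569729161/24025 ≈ 23714.)
x*W(-2) = (569729161/24025)*(-2) = -1139458322/24025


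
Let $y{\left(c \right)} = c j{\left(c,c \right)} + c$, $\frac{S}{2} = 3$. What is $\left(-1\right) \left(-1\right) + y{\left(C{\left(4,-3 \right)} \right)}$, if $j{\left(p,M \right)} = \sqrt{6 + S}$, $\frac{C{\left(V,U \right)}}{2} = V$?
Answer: $9 + 16 \sqrt{3} \approx 36.713$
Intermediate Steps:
$S = 6$ ($S = 2 \cdot 3 = 6$)
$C{\left(V,U \right)} = 2 V$
$j{\left(p,M \right)} = 2 \sqrt{3}$ ($j{\left(p,M \right)} = \sqrt{6 + 6} = \sqrt{12} = 2 \sqrt{3}$)
$y{\left(c \right)} = c + 2 c \sqrt{3}$ ($y{\left(c \right)} = c 2 \sqrt{3} + c = 2 c \sqrt{3} + c = c + 2 c \sqrt{3}$)
$\left(-1\right) \left(-1\right) + y{\left(C{\left(4,-3 \right)} \right)} = \left(-1\right) \left(-1\right) + 2 \cdot 4 \left(1 + 2 \sqrt{3}\right) = 1 + 8 \left(1 + 2 \sqrt{3}\right) = 1 + \left(8 + 16 \sqrt{3}\right) = 9 + 16 \sqrt{3}$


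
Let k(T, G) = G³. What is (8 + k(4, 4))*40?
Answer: 2880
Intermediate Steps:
(8 + k(4, 4))*40 = (8 + 4³)*40 = (8 + 64)*40 = 72*40 = 2880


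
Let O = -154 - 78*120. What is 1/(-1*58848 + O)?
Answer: -1/68362 ≈ -1.4628e-5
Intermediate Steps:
O = -9514 (O = -154 - 9360 = -9514)
1/(-1*58848 + O) = 1/(-1*58848 - 9514) = 1/(-58848 - 9514) = 1/(-68362) = -1/68362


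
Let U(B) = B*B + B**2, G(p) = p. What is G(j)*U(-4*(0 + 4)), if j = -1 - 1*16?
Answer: -8704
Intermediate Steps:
j = -17 (j = -1 - 16 = -17)
U(B) = 2*B**2 (U(B) = B**2 + B**2 = 2*B**2)
G(j)*U(-4*(0 + 4)) = -34*(-4*(0 + 4))**2 = -34*(-4*4)**2 = -34*(-16)**2 = -34*256 = -17*512 = -8704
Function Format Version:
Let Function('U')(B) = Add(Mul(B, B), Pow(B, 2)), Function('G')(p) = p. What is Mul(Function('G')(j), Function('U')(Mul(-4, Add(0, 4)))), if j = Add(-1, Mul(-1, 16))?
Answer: -8704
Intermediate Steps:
j = -17 (j = Add(-1, -16) = -17)
Function('U')(B) = Mul(2, Pow(B, 2)) (Function('U')(B) = Add(Pow(B, 2), Pow(B, 2)) = Mul(2, Pow(B, 2)))
Mul(Function('G')(j), Function('U')(Mul(-4, Add(0, 4)))) = Mul(-17, Mul(2, Pow(Mul(-4, Add(0, 4)), 2))) = Mul(-17, Mul(2, Pow(Mul(-4, 4), 2))) = Mul(-17, Mul(2, Pow(-16, 2))) = Mul(-17, Mul(2, 256)) = Mul(-17, 512) = -8704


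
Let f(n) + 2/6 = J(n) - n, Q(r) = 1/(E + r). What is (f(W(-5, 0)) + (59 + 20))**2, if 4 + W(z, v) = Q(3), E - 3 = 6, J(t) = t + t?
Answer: 89401/16 ≈ 5587.6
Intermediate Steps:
J(t) = 2*t
E = 9 (E = 3 + 6 = 9)
Q(r) = 1/(9 + r)
W(z, v) = -47/12 (W(z, v) = -4 + 1/(9 + 3) = -4 + 1/12 = -47/12)
f(n) = -1/3 + n (f(n) = -1/3 + (2*n - n) = -1/3 + n)
(f(W(-5, 0)) + (59 + 20))**2 = ((-1/3 - 47/12) + (59 + 20))**2 = (-17/4 + 79)**2 = (299/4)**2 = 89401/16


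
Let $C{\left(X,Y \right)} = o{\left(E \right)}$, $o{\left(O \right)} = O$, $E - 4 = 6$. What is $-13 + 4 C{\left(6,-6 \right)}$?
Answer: $27$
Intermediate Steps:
$E = 10$ ($E = 4 + 6 = 10$)
$C{\left(X,Y \right)} = 10$
$-13 + 4 C{\left(6,-6 \right)} = -13 + 4 \cdot 10 = -13 + 40 = 27$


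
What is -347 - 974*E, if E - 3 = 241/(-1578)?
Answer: -2461874/789 ≈ -3120.2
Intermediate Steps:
E = 4493/1578 (E = 3 + 241/(-1578) = 3 + 241*(-1/1578) = 3 - 241/1578 = 4493/1578 ≈ 2.8473)
-347 - 974*E = -347 - 974*4493/1578 = -347 - 2188091/789 = -2461874/789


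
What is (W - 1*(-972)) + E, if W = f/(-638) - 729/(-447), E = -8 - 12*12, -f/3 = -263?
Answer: 77988313/95062 ≈ 820.39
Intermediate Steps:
f = 789 (f = -3*(-263) = 789)
E = -152 (E = -8 - 144 = -152)
W = 37473/95062 (W = 789/(-638) - 729/(-447) = 789*(-1/638) - 729*(-1/447) = -789/638 + 243/149 = 37473/95062 ≈ 0.39420)
(W - 1*(-972)) + E = (37473/95062 - 1*(-972)) - 152 = (37473/95062 + 972) - 152 = 92437737/95062 - 152 = 77988313/95062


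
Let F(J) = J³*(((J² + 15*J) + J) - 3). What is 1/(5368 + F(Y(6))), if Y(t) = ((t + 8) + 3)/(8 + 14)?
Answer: 5153632/27688382149 ≈ 0.00018613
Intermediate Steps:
Y(t) = ½ + t/22 (Y(t) = ((8 + t) + 3)/22 = (11 + t)*(1/22) = ½ + t/22)
F(J) = J³*(-3 + J² + 16*J) (F(J) = J³*((J² + 16*J) - 3) = J³*(-3 + J² + 16*J))
1/(5368 + F(Y(6))) = 1/(5368 + (½ + (1/22)*6)³*(-3 + (½ + (1/22)*6)² + 16*(½ + (1/22)*6))) = 1/(5368 + (½ + 3/11)³*(-3 + (½ + 3/11)² + 16*(½ + 3/11))) = 1/(5368 + (17/22)³*(-3 + (17/22)² + 16*(17/22))) = 1/(5368 + 4913*(-3 + 289/484 + 136/11)/10648) = 1/(5368 + (4913/10648)*(4821/484)) = 1/(5368 + 23685573/5153632) = 1/(27688382149/5153632) = 5153632/27688382149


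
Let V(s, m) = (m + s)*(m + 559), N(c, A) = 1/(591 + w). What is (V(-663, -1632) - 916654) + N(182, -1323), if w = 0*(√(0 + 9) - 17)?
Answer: 913615672/591 ≈ 1.5459e+6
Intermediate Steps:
w = 0 (w = 0*(√9 - 17) = 0*(3 - 17) = 0*(-14) = 0)
N(c, A) = 1/591 (N(c, A) = 1/(591 + 0) = 1/591)
V(s, m) = (559 + m)*(m + s) (V(s, m) = (m + s)*(559 + m) = (559 + m)*(m + s))
(V(-663, -1632) - 916654) + N(182, -1323) = (((-1632)² + 559*(-1632) + 559*(-663) - 1632*(-663)) - 916654) + 1/591 = ((2663424 - 912288 - 370617 + 1082016) - 916654) + 1/591 = (2462535 - 916654) + 1/591 = 1545881 + 1/591 = 913615672/591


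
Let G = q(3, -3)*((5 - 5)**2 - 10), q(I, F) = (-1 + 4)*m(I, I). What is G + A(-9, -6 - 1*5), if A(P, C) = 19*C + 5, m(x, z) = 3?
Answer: -294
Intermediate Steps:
q(I, F) = 9 (q(I, F) = (-1 + 4)*3 = 3*3 = 9)
A(P, C) = 5 + 19*C
G = -90 (G = 9*((5 - 5)**2 - 10) = 9*(0**2 - 10) = 9*(0 - 10) = 9*(-10) = -90)
G + A(-9, -6 - 1*5) = -90 + (5 + 19*(-6 - 1*5)) = -90 + (5 + 19*(-6 - 5)) = -90 + (5 + 19*(-11)) = -90 + (5 - 209) = -90 - 204 = -294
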